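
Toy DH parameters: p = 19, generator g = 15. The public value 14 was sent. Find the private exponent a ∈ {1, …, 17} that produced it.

17

Try successive powers of 15 modulo 19:
15^1 ≡ 15
15^2 ≡ 16
15^3 ≡ 12
15^4 ≡ 9
15^5 ≡ 2
15^6 ≡ 11
15^7 ≡ 13
15^8 ≡ 5
15^9 ≡ 18
15^10 ≡ 4
15^11 ≡ 3
15^12 ≡ 7
15^13 ≡ 10
15^14 ≡ 17
15^15 ≡ 8
15^16 ≡ 6
15^17 ≡ 14
Found: a = 17.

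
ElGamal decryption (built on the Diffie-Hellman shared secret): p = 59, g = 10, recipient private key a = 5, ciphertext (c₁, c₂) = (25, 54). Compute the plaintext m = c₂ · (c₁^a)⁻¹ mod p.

43

Shared mask s = c₁^a mod p = 25^5 mod 59.
25^1 ≡ 25 (mod 59)
25^2 = (25^1)^2 ≡ 25^2 = 625 ≡ 35 (mod 59)
25^4 = (25^2)^2 ≡ 35^2 = 1225 ≡ 45 (mod 59)
25^5 = 25^4 · 25^1 ≡ 45 · 25 ≡ 4 (mod 59).
So s = 4; s⁻¹ ≡ 15 (mod 59).
m = c₂ · s⁻¹ mod 59 = 54 · 15 mod 59 = 43.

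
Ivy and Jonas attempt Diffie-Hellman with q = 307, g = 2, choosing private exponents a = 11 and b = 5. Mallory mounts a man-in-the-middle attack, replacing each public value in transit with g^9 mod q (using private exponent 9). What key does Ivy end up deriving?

Ivy receives Mallory's public value M = 2^9 mod 307 instead of the honest one.
2^1 ≡ 2 (mod 307)
2^2 = (2^1)^2 ≡ 2^2 = 4 ≡ 4 (mod 307)
2^4 = (2^2)^2 ≡ 4^2 = 16 ≡ 16 (mod 307)
2^8 = (2^4)^2 ≡ 16^2 = 256 ≡ 256 (mod 307)
2^9 = 2^8 · 2^1 ≡ 256 · 2 ≡ 205 (mod 307).
So M = 205. Ivy computes K = M^11 mod 307.
205^1 ≡ 205 (mod 307)
205^2 = (205^1)^2 ≡ 205^2 = 42025 ≡ 273 (mod 307)
205^4 = (205^2)^2 ≡ 273^2 = 74529 ≡ 235 (mod 307)
205^8 = (205^4)^2 ≡ 235^2 = 55225 ≡ 272 (mod 307)
205^11 = 205^8 · 205^2 · 205^1 ≡ 272 · 273 · 205 ≡ 192 (mod 307).

192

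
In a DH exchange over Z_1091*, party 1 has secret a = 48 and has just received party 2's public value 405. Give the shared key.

952

Shared key K = 405^48 mod 1091.
405^1 ≡ 405 (mod 1091)
405^2 = (405^1)^2 ≡ 405^2 = 164025 ≡ 375 (mod 1091)
405^4 = (405^2)^2 ≡ 375^2 = 140625 ≡ 977 (mod 1091)
405^8 = (405^4)^2 ≡ 977^2 = 954529 ≡ 995 (mod 1091)
405^16 = (405^8)^2 ≡ 995^2 = 990025 ≡ 488 (mod 1091)
405^32 = (405^16)^2 ≡ 488^2 = 238144 ≡ 306 (mod 1091)
405^48 = 405^32 · 405^16 ≡ 306 · 488 ≡ 952 (mod 1091).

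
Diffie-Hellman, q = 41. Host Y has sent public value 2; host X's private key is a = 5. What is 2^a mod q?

Shared key K = 2^5 mod 41.
2^1 ≡ 2 (mod 41)
2^2 = (2^1)^2 ≡ 2^2 = 4 ≡ 4 (mod 41)
2^4 = (2^2)^2 ≡ 4^2 = 16 ≡ 16 (mod 41)
2^5 = 2^4 · 2^1 ≡ 16 · 2 ≡ 32 (mod 41).

32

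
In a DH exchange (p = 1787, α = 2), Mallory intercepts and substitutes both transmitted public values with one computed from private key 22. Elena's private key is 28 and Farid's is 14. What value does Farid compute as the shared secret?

Farid receives Mallory's public value M = 2^22 mod 1787 instead of the honest one.
2^1 ≡ 2 (mod 1787)
2^2 = (2^1)^2 ≡ 2^2 = 4 ≡ 4 (mod 1787)
2^4 = (2^2)^2 ≡ 4^2 = 16 ≡ 16 (mod 1787)
2^8 = (2^4)^2 ≡ 16^2 = 256 ≡ 256 (mod 1787)
2^16 = (2^8)^2 ≡ 256^2 = 65536 ≡ 1204 (mod 1787)
2^22 = 2^16 · 2^4 · 2^2 ≡ 1204 · 16 · 4 ≡ 215 (mod 1787).
So M = 215. Farid computes K = M^14 mod 1787.
215^1 ≡ 215 (mod 1787)
215^2 = (215^1)^2 ≡ 215^2 = 46225 ≡ 1550 (mod 1787)
215^4 = (215^2)^2 ≡ 1550^2 = 2402500 ≡ 772 (mod 1787)
215^8 = (215^4)^2 ≡ 772^2 = 595984 ≡ 913 (mod 1787)
215^14 = 215^8 · 215^4 · 215^2 ≡ 913 · 772 · 1550 ≡ 841 (mod 1787).

841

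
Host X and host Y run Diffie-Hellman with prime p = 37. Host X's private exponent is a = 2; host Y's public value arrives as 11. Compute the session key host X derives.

Shared key K = 11^2 mod 37.
11^1 ≡ 11 (mod 37)
11^2 = (11^1)^2 ≡ 11^2 = 121 ≡ 10 (mod 37)

10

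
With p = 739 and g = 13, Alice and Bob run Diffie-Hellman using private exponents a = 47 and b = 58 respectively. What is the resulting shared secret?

Bob sends B = g^b mod p = 13^58 mod 739.
13^1 ≡ 13 (mod 739)
13^2 = (13^1)^2 ≡ 13^2 = 169 ≡ 169 (mod 739)
13^4 = (13^2)^2 ≡ 169^2 = 28561 ≡ 479 (mod 739)
13^8 = (13^4)^2 ≡ 479^2 = 229441 ≡ 351 (mod 739)
13^16 = (13^8)^2 ≡ 351^2 = 123201 ≡ 527 (mod 739)
13^32 = (13^16)^2 ≡ 527^2 = 277729 ≡ 604 (mod 739)
13^58 = 13^32 · 13^16 · 13^8 · 13^2 ≡ 604 · 527 · 351 · 169 ≡ 646 (mod 739).
So B = 646. Alice then computes K = B^a mod p = 646^47 mod 739.
646^1 ≡ 646 (mod 739)
646^2 = (646^1)^2 ≡ 646^2 = 417316 ≡ 520 (mod 739)
646^4 = (646^2)^2 ≡ 520^2 = 270400 ≡ 665 (mod 739)
646^8 = (646^4)^2 ≡ 665^2 = 442225 ≡ 303 (mod 739)
646^16 = (646^8)^2 ≡ 303^2 = 91809 ≡ 173 (mod 739)
646^32 = (646^16)^2 ≡ 173^2 = 29929 ≡ 369 (mod 739)
646^47 = 646^32 · 646^8 · 646^4 · 646^2 · 646^1 ≡ 369 · 303 · 665 · 520 · 646 ≡ 434 (mod 739).

434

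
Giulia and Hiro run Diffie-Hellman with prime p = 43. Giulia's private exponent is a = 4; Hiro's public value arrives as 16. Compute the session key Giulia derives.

4

Shared key K = 16^4 mod 43.
16^1 ≡ 16 (mod 43)
16^2 = (16^1)^2 ≡ 16^2 = 256 ≡ 41 (mod 43)
16^4 = (16^2)^2 ≡ 41^2 = 1681 ≡ 4 (mod 43)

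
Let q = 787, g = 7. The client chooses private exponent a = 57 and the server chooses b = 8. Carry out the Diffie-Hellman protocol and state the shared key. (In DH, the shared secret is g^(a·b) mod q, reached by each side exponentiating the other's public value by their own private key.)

373

The server sends B = g^b mod q = 7^8 mod 787.
7^1 ≡ 7 (mod 787)
7^2 = (7^1)^2 ≡ 7^2 = 49 ≡ 49 (mod 787)
7^4 = (7^2)^2 ≡ 49^2 = 2401 ≡ 40 (mod 787)
7^8 = (7^4)^2 ≡ 40^2 = 1600 ≡ 26 (mod 787)
So B = 26. The client then computes K = B^a mod q = 26^57 mod 787.
26^1 ≡ 26 (mod 787)
26^2 = (26^1)^2 ≡ 26^2 = 676 ≡ 676 (mod 787)
26^4 = (26^2)^2 ≡ 676^2 = 456976 ≡ 516 (mod 787)
26^8 = (26^4)^2 ≡ 516^2 = 266256 ≡ 250 (mod 787)
26^16 = (26^8)^2 ≡ 250^2 = 62500 ≡ 327 (mod 787)
26^32 = (26^16)^2 ≡ 327^2 = 106929 ≡ 684 (mod 787)
26^57 = 26^32 · 26^16 · 26^8 · 26^1 ≡ 684 · 327 · 250 · 26 ≡ 373 (mod 787).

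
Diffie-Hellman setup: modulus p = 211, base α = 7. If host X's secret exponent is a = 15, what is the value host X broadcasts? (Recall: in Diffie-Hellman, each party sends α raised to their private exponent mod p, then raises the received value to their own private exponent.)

Public value = 7^15 mod 211.
7^1 ≡ 7 (mod 211)
7^2 = (7^1)^2 ≡ 7^2 = 49 ≡ 49 (mod 211)
7^4 = (7^2)^2 ≡ 49^2 = 2401 ≡ 80 (mod 211)
7^8 = (7^4)^2 ≡ 80^2 = 6400 ≡ 70 (mod 211)
7^15 = 7^8 · 7^4 · 7^2 · 7^1 ≡ 70 · 80 · 49 · 7 ≡ 67 (mod 211).

67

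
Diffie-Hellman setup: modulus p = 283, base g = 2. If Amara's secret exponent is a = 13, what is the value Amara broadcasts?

268

Public value = 2^13 mod 283.
2^1 ≡ 2 (mod 283)
2^2 = (2^1)^2 ≡ 2^2 = 4 ≡ 4 (mod 283)
2^4 = (2^2)^2 ≡ 4^2 = 16 ≡ 16 (mod 283)
2^8 = (2^4)^2 ≡ 16^2 = 256 ≡ 256 (mod 283)
2^13 = 2^8 · 2^4 · 2^1 ≡ 256 · 16 · 2 ≡ 268 (mod 283).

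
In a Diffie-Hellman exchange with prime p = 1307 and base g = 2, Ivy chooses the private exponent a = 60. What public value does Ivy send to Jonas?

363

Public value = 2^{60} \pmod{1307}.
2^1 ≡ 2 (mod 1307)
2^2 = (2^1)^2 ≡ 2^2 = 4 ≡ 4 (mod 1307)
2^4 = (2^2)^2 ≡ 4^2 = 16 ≡ 16 (mod 1307)
2^8 = (2^4)^2 ≡ 16^2 = 256 ≡ 256 (mod 1307)
2^16 = (2^8)^2 ≡ 256^2 = 65536 ≡ 186 (mod 1307)
2^32 = (2^16)^2 ≡ 186^2 = 34596 ≡ 614 (mod 1307)
2^60 = 2^32 · 2^16 · 2^8 · 2^4 ≡ 614 · 186 · 256 · 16 ≡ 363 (mod 1307).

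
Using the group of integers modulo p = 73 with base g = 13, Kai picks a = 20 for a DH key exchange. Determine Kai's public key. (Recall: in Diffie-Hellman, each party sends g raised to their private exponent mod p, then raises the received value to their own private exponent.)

Public value = 13^20 mod 73.
13^1 ≡ 13 (mod 73)
13^2 = (13^1)^2 ≡ 13^2 = 169 ≡ 23 (mod 73)
13^4 = (13^2)^2 ≡ 23^2 = 529 ≡ 18 (mod 73)
13^8 = (13^4)^2 ≡ 18^2 = 324 ≡ 32 (mod 73)
13^16 = (13^8)^2 ≡ 32^2 = 1024 ≡ 2 (mod 73)
13^20 = 13^16 · 13^4 ≡ 2 · 18 ≡ 36 (mod 73).

36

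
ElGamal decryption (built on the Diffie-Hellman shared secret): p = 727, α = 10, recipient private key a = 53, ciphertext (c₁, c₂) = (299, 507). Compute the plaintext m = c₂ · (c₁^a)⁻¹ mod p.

545

Shared mask s = c₁^a mod p = 299^53 mod 727.
299^1 ≡ 299 (mod 727)
299^2 = (299^1)^2 ≡ 299^2 = 89401 ≡ 707 (mod 727)
299^4 = (299^2)^2 ≡ 707^2 = 499849 ≡ 400 (mod 727)
299^8 = (299^4)^2 ≡ 400^2 = 160000 ≡ 60 (mod 727)
299^16 = (299^8)^2 ≡ 60^2 = 3600 ≡ 692 (mod 727)
299^32 = (299^16)^2 ≡ 692^2 = 478864 ≡ 498 (mod 727)
299^53 = 299^32 · 299^16 · 299^4 · 299^1 ≡ 498 · 692 · 400 · 299 ≡ 153 (mod 727).
So s = 153; s⁻¹ ≡ 708 (mod 727).
m = c₂ · s⁻¹ mod 727 = 507 · 708 mod 727 = 545.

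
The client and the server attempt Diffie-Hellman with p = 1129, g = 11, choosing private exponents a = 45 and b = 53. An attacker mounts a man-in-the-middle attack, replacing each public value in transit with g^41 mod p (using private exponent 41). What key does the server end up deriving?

116

The server receives an attacker's public value M = 11^41 mod 1129 instead of the honest one.
11^1 ≡ 11 (mod 1129)
11^2 = (11^1)^2 ≡ 11^2 = 121 ≡ 121 (mod 1129)
11^4 = (11^2)^2 ≡ 121^2 = 14641 ≡ 1093 (mod 1129)
11^8 = (11^4)^2 ≡ 1093^2 = 1194649 ≡ 167 (mod 1129)
11^16 = (11^8)^2 ≡ 167^2 = 27889 ≡ 793 (mod 1129)
11^32 = (11^16)^2 ≡ 793^2 = 628849 ≡ 1125 (mod 1129)
11^41 = 11^32 · 11^8 · 11^1 ≡ 1125 · 167 · 11 ≡ 555 (mod 1129).
So M = 555. The server computes K = M^53 mod 1129.
555^1 ≡ 555 (mod 1129)
555^2 = (555^1)^2 ≡ 555^2 = 308025 ≡ 937 (mod 1129)
555^4 = (555^2)^2 ≡ 937^2 = 877969 ≡ 736 (mod 1129)
555^8 = (555^4)^2 ≡ 736^2 = 541696 ≡ 905 (mod 1129)
555^16 = (555^8)^2 ≡ 905^2 = 819025 ≡ 500 (mod 1129)
555^32 = (555^16)^2 ≡ 500^2 = 250000 ≡ 491 (mod 1129)
555^53 = 555^32 · 555^16 · 555^4 · 555^1 ≡ 491 · 500 · 736 · 555 ≡ 116 (mod 1129).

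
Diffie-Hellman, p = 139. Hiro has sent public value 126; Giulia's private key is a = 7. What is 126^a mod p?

114

Shared key K = 126^7 mod 139.
126^1 ≡ 126 (mod 139)
126^2 = (126^1)^2 ≡ 126^2 = 15876 ≡ 30 (mod 139)
126^4 = (126^2)^2 ≡ 30^2 = 900 ≡ 66 (mod 139)
126^7 = 126^4 · 126^2 · 126^1 ≡ 66 · 30 · 126 ≡ 114 (mod 139).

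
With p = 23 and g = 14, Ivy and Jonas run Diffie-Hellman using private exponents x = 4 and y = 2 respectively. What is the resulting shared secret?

Jonas sends B = g^y mod p = 14^2 mod 23.
14^1 ≡ 14 (mod 23)
14^2 = (14^1)^2 ≡ 14^2 = 196 ≡ 12 (mod 23)
So B = 12. Ivy then computes K = B^x mod p = 12^4 mod 23.
12^1 ≡ 12 (mod 23)
12^2 = (12^1)^2 ≡ 12^2 = 144 ≡ 6 (mod 23)
12^4 = (12^2)^2 ≡ 6^2 = 36 ≡ 13 (mod 23)

13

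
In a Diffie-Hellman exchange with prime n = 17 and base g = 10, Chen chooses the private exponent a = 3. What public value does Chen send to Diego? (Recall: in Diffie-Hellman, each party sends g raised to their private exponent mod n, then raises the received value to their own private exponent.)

14

Public value = 10^3 mod 17.
10^1 ≡ 10 (mod 17)
10^2 = (10^1)^2 ≡ 10^2 = 100 ≡ 15 (mod 17)
10^3 = 10^2 · 10^1 ≡ 15 · 10 ≡ 14 (mod 17).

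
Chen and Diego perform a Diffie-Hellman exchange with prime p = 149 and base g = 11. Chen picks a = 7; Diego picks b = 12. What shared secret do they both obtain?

123

Chen sends A = g^a mod p = 11^7 mod 149.
11^1 ≡ 11 (mod 149)
11^2 = (11^1)^2 ≡ 11^2 = 121 ≡ 121 (mod 149)
11^4 = (11^2)^2 ≡ 121^2 = 14641 ≡ 39 (mod 149)
11^7 = 11^4 · 11^2 · 11^1 ≡ 39 · 121 · 11 ≡ 57 (mod 149).
So A = 57. Diego then computes K = A^b mod p = 57^12 mod 149.
57^1 ≡ 57 (mod 149)
57^2 = (57^1)^2 ≡ 57^2 = 3249 ≡ 120 (mod 149)
57^4 = (57^2)^2 ≡ 120^2 = 14400 ≡ 96 (mod 149)
57^8 = (57^4)^2 ≡ 96^2 = 9216 ≡ 127 (mod 149)
57^12 = 57^8 · 57^4 ≡ 127 · 96 ≡ 123 (mod 149).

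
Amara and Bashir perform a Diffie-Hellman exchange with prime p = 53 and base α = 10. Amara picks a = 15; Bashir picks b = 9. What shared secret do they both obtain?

Bashir sends B = α^b mod p = 10^9 mod 53.
10^1 ≡ 10 (mod 53)
10^2 = (10^1)^2 ≡ 10^2 = 100 ≡ 47 (mod 53)
10^4 = (10^2)^2 ≡ 47^2 = 2209 ≡ 36 (mod 53)
10^8 = (10^4)^2 ≡ 36^2 = 1296 ≡ 24 (mod 53)
10^9 = 10^8 · 10^1 ≡ 24 · 10 ≡ 28 (mod 53).
So B = 28. Amara then computes K = B^a mod p = 28^15 mod 53.
28^1 ≡ 28 (mod 53)
28^2 = (28^1)^2 ≡ 28^2 = 784 ≡ 42 (mod 53)
28^4 = (28^2)^2 ≡ 42^2 = 1764 ≡ 15 (mod 53)
28^8 = (28^4)^2 ≡ 15^2 = 225 ≡ 13 (mod 53)
28^15 = 28^8 · 28^4 · 28^2 · 28^1 ≡ 13 · 15 · 42 · 28 ≡ 42 (mod 53).

42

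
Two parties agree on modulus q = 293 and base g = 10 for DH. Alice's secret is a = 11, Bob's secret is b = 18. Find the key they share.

55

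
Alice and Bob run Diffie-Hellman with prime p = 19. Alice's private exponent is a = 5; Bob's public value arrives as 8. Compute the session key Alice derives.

Shared key K = 8^5 mod 19.
8^1 ≡ 8 (mod 19)
8^2 = (8^1)^2 ≡ 8^2 = 64 ≡ 7 (mod 19)
8^4 = (8^2)^2 ≡ 7^2 = 49 ≡ 11 (mod 19)
8^5 = 8^4 · 8^1 ≡ 11 · 8 ≡ 12 (mod 19).

12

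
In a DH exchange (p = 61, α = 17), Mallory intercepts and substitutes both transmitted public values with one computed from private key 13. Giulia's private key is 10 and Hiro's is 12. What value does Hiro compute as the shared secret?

9

Hiro receives Mallory's public value M = 17^13 mod 61 instead of the honest one.
17^1 ≡ 17 (mod 61)
17^2 = (17^1)^2 ≡ 17^2 = 289 ≡ 45 (mod 61)
17^4 = (17^2)^2 ≡ 45^2 = 2025 ≡ 12 (mod 61)
17^8 = (17^4)^2 ≡ 12^2 = 144 ≡ 22 (mod 61)
17^13 = 17^8 · 17^4 · 17^1 ≡ 22 · 12 · 17 ≡ 35 (mod 61).
So M = 35. Hiro computes K = M^12 mod 61.
35^1 ≡ 35 (mod 61)
35^2 = (35^1)^2 ≡ 35^2 = 1225 ≡ 5 (mod 61)
35^4 = (35^2)^2 ≡ 5^2 = 25 ≡ 25 (mod 61)
35^8 = (35^4)^2 ≡ 25^2 = 625 ≡ 15 (mod 61)
35^12 = 35^8 · 35^4 ≡ 15 · 25 ≡ 9 (mod 61).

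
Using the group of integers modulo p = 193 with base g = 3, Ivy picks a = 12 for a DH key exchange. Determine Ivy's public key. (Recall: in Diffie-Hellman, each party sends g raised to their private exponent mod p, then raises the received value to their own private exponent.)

112

Public value = 3^12 (mod 193).
3^1 ≡ 3 (mod 193)
3^2 = (3^1)^2 ≡ 3^2 = 9 ≡ 9 (mod 193)
3^4 = (3^2)^2 ≡ 9^2 = 81 ≡ 81 (mod 193)
3^8 = (3^4)^2 ≡ 81^2 = 6561 ≡ 192 (mod 193)
3^12 = 3^8 · 3^4 ≡ 192 · 81 ≡ 112 (mod 193).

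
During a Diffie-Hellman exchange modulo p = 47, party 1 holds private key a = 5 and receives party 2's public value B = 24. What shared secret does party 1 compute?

Shared key K = 24^5 mod 47.
24^1 ≡ 24 (mod 47)
24^2 = (24^1)^2 ≡ 24^2 = 576 ≡ 12 (mod 47)
24^4 = (24^2)^2 ≡ 12^2 = 144 ≡ 3 (mod 47)
24^5 = 24^4 · 24^1 ≡ 3 · 24 ≡ 25 (mod 47).

25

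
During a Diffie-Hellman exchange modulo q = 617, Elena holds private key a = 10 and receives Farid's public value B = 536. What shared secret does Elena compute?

242

Shared key K = 536^10 mod 617.
536^1 ≡ 536 (mod 617)
536^2 = (536^1)^2 ≡ 536^2 = 287296 ≡ 391 (mod 617)
536^4 = (536^2)^2 ≡ 391^2 = 152881 ≡ 482 (mod 617)
536^8 = (536^4)^2 ≡ 482^2 = 232324 ≡ 332 (mod 617)
536^10 = 536^8 · 536^2 ≡ 332 · 391 ≡ 242 (mod 617).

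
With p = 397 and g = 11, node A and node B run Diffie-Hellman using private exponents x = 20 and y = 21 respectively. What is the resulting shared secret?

260

Node B sends B = g^y mod p = 11^21 mod 397.
11^1 ≡ 11 (mod 397)
11^2 = (11^1)^2 ≡ 11^2 = 121 ≡ 121 (mod 397)
11^4 = (11^2)^2 ≡ 121^2 = 14641 ≡ 349 (mod 397)
11^8 = (11^4)^2 ≡ 349^2 = 121801 ≡ 319 (mod 397)
11^16 = (11^8)^2 ≡ 319^2 = 101761 ≡ 129 (mod 397)
11^21 = 11^16 · 11^4 · 11^1 ≡ 129 · 349 · 11 ≡ 172 (mod 397).
So B = 172. Node A then computes K = B^x mod p = 172^20 mod 397.
172^1 ≡ 172 (mod 397)
172^2 = (172^1)^2 ≡ 172^2 = 29584 ≡ 206 (mod 397)
172^4 = (172^2)^2 ≡ 206^2 = 42436 ≡ 354 (mod 397)
172^8 = (172^4)^2 ≡ 354^2 = 125316 ≡ 261 (mod 397)
172^16 = (172^8)^2 ≡ 261^2 = 68121 ≡ 234 (mod 397)
172^20 = 172^16 · 172^4 ≡ 234 · 354 ≡ 260 (mod 397).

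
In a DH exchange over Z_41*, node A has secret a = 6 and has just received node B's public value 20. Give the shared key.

Shared key K = 20^6 mod 41.
20^1 ≡ 20 (mod 41)
20^2 = (20^1)^2 ≡ 20^2 = 400 ≡ 31 (mod 41)
20^4 = (20^2)^2 ≡ 31^2 = 961 ≡ 18 (mod 41)
20^6 = 20^4 · 20^2 ≡ 18 · 31 ≡ 25 (mod 41).

25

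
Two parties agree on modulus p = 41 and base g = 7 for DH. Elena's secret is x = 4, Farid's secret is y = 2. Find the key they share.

37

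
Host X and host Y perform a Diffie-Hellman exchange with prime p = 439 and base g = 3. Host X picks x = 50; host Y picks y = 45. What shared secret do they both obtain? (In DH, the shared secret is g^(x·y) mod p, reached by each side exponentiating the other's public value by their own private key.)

144

Host Y sends B = g^y mod p = 3^45 mod 439.
3^1 ≡ 3 (mod 439)
3^2 = (3^1)^2 ≡ 3^2 = 9 ≡ 9 (mod 439)
3^4 = (3^2)^2 ≡ 9^2 = 81 ≡ 81 (mod 439)
3^8 = (3^4)^2 ≡ 81^2 = 6561 ≡ 415 (mod 439)
3^16 = (3^8)^2 ≡ 415^2 = 172225 ≡ 137 (mod 439)
3^32 = (3^16)^2 ≡ 137^2 = 18769 ≡ 331 (mod 439)
3^45 = 3^32 · 3^8 · 3^4 · 3^1 ≡ 331 · 415 · 81 · 3 ≡ 330 (mod 439).
So B = 330. Host X then computes K = B^x mod p = 330^50 mod 439.
330^1 ≡ 330 (mod 439)
330^2 = (330^1)^2 ≡ 330^2 = 108900 ≡ 28 (mod 439)
330^4 = (330^2)^2 ≡ 28^2 = 784 ≡ 345 (mod 439)
330^8 = (330^4)^2 ≡ 345^2 = 119025 ≡ 56 (mod 439)
330^16 = (330^8)^2 ≡ 56^2 = 3136 ≡ 63 (mod 439)
330^32 = (330^16)^2 ≡ 63^2 = 3969 ≡ 18 (mod 439)
330^50 = 330^32 · 330^16 · 330^2 ≡ 18 · 63 · 28 ≡ 144 (mod 439).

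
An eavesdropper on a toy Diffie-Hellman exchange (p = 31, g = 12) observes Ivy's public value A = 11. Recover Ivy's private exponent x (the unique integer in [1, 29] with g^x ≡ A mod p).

17

Try successive powers of 12 modulo 31:
12^1 ≡ 12
12^2 ≡ 20
12^3 ≡ 23
12^4 ≡ 28
12^5 ≡ 26
12^6 ≡ 2
12^7 ≡ 24
12^8 ≡ 9
12^9 ≡ 15
12^10 ≡ 25
12^11 ≡ 21
12^12 ≡ 4
12^13 ≡ 17
12^14 ≡ 18
12^15 ≡ 30
12^16 ≡ 19
12^17 ≡ 11
Found: x = 17.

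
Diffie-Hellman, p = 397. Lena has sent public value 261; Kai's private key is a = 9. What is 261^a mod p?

Shared key K = 261^9 mod 397.
261^1 ≡ 261 (mod 397)
261^2 = (261^1)^2 ≡ 261^2 = 68121 ≡ 234 (mod 397)
261^4 = (261^2)^2 ≡ 234^2 = 54756 ≡ 367 (mod 397)
261^8 = (261^4)^2 ≡ 367^2 = 134689 ≡ 106 (mod 397)
261^9 = 261^8 · 261^1 ≡ 106 · 261 ≡ 273 (mod 397).

273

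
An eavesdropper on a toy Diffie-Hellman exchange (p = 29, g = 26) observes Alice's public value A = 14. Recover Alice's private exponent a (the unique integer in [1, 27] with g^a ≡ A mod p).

Try successive powers of 26 modulo 29:
26^1 ≡ 26
26^2 ≡ 9
26^3 ≡ 2
26^4 ≡ 23
26^5 ≡ 18
26^6 ≡ 4
26^7 ≡ 17
26^8 ≡ 7
26^9 ≡ 8
26^10 ≡ 5
26^11 ≡ 14
Found: a = 11.

11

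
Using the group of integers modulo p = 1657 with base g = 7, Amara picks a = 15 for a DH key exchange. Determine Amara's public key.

Public value = 7^15 mod 1657.
7^1 ≡ 7 (mod 1657)
7^2 = (7^1)^2 ≡ 7^2 = 49 ≡ 49 (mod 1657)
7^4 = (7^2)^2 ≡ 49^2 = 2401 ≡ 744 (mod 1657)
7^8 = (7^4)^2 ≡ 744^2 = 553536 ≡ 98 (mod 1657)
7^15 = 7^8 · 7^4 · 7^2 · 7^1 ≡ 98 · 744 · 49 · 7 ≡ 1372 (mod 1657).

1372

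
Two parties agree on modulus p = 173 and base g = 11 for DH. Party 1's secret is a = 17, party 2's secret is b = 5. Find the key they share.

Party 2 sends B = g^b mod p = 11^5 mod 173.
11^1 ≡ 11 (mod 173)
11^2 = (11^1)^2 ≡ 11^2 = 121 ≡ 121 (mod 173)
11^4 = (11^2)^2 ≡ 121^2 = 14641 ≡ 109 (mod 173)
11^5 = 11^4 · 11^1 ≡ 109 · 11 ≡ 161 (mod 173).
So B = 161. Party 1 then computes K = B^a mod p = 161^17 mod 173.
161^1 ≡ 161 (mod 173)
161^2 = (161^1)^2 ≡ 161^2 = 25921 ≡ 144 (mod 173)
161^4 = (161^2)^2 ≡ 144^2 = 20736 ≡ 149 (mod 173)
161^8 = (161^4)^2 ≡ 149^2 = 22201 ≡ 57 (mod 173)
161^16 = (161^8)^2 ≡ 57^2 = 3249 ≡ 135 (mod 173)
161^17 = 161^16 · 161^1 ≡ 135 · 161 ≡ 110 (mod 173).

110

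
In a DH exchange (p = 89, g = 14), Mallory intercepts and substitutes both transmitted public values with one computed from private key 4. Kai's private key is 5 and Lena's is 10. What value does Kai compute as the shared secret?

81

Kai receives Mallory's public value M = 14^4 mod 89 instead of the honest one.
14^1 ≡ 14 (mod 89)
14^2 = (14^1)^2 ≡ 14^2 = 196 ≡ 18 (mod 89)
14^4 = (14^2)^2 ≡ 18^2 = 324 ≡ 57 (mod 89)
So M = 57. Kai computes K = M^5 mod 89.
57^1 ≡ 57 (mod 89)
57^2 = (57^1)^2 ≡ 57^2 = 3249 ≡ 45 (mod 89)
57^4 = (57^2)^2 ≡ 45^2 = 2025 ≡ 67 (mod 89)
57^5 = 57^4 · 57^1 ≡ 67 · 57 ≡ 81 (mod 89).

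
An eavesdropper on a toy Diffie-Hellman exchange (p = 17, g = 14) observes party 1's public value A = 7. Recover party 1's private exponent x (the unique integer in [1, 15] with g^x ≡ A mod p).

3

Try successive powers of 14 modulo 17:
14^1 ≡ 14
14^2 ≡ 9
14^3 ≡ 7
Found: x = 3.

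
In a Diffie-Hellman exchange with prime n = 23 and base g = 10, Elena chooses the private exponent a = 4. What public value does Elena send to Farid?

Public value = 10^4 mod 23.
10^1 ≡ 10 (mod 23)
10^2 = (10^1)^2 ≡ 10^2 = 100 ≡ 8 (mod 23)
10^4 = (10^2)^2 ≡ 8^2 = 64 ≡ 18 (mod 23)

18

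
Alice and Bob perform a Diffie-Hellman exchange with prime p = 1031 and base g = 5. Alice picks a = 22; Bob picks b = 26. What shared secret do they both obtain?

Bob sends B = g^b mod p = 5^26 mod 1031.
5^1 ≡ 5 (mod 1031)
5^2 = (5^1)^2 ≡ 5^2 = 25 ≡ 25 (mod 1031)
5^4 = (5^2)^2 ≡ 25^2 = 625 ≡ 625 (mod 1031)
5^8 = (5^4)^2 ≡ 625^2 = 390625 ≡ 907 (mod 1031)
5^16 = (5^8)^2 ≡ 907^2 = 822649 ≡ 942 (mod 1031)
5^26 = 5^16 · 5^8 · 5^2 ≡ 942 · 907 · 25 ≡ 623 (mod 1031).
So B = 623. Alice then computes K = B^a mod p = 623^22 mod 1031.
623^1 ≡ 623 (mod 1031)
623^2 = (623^1)^2 ≡ 623^2 = 388129 ≡ 473 (mod 1031)
623^4 = (623^2)^2 ≡ 473^2 = 223729 ≡ 2 (mod 1031)
623^8 = (623^4)^2 ≡ 2^2 = 4 ≡ 4 (mod 1031)
623^16 = (623^8)^2 ≡ 4^2 = 16 ≡ 16 (mod 1031)
623^22 = 623^16 · 623^4 · 623^2 ≡ 16 · 2 · 473 ≡ 702 (mod 1031).

702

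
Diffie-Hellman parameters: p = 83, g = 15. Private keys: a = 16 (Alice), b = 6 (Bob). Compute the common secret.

Alice sends A = g^a mod p = 15^16 mod 83.
15^1 ≡ 15 (mod 83)
15^2 = (15^1)^2 ≡ 15^2 = 225 ≡ 59 (mod 83)
15^4 = (15^2)^2 ≡ 59^2 = 3481 ≡ 78 (mod 83)
15^8 = (15^4)^2 ≡ 78^2 = 6084 ≡ 25 (mod 83)
15^16 = (15^8)^2 ≡ 25^2 = 625 ≡ 44 (mod 83)
So A = 44. Bob then computes K = A^b mod p = 44^6 mod 83.
44^1 ≡ 44 (mod 83)
44^2 = (44^1)^2 ≡ 44^2 = 1936 ≡ 27 (mod 83)
44^4 = (44^2)^2 ≡ 27^2 = 729 ≡ 65 (mod 83)
44^6 = 44^4 · 44^2 ≡ 65 · 27 ≡ 12 (mod 83).

12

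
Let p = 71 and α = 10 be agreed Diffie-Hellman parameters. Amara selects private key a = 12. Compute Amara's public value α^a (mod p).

Public value = 10^12 (mod 71).
10^1 ≡ 10 (mod 71)
10^2 = (10^1)^2 ≡ 10^2 = 100 ≡ 29 (mod 71)
10^4 = (10^2)^2 ≡ 29^2 = 841 ≡ 60 (mod 71)
10^8 = (10^4)^2 ≡ 60^2 = 3600 ≡ 50 (mod 71)
10^12 = 10^8 · 10^4 ≡ 50 · 60 ≡ 18 (mod 71).

18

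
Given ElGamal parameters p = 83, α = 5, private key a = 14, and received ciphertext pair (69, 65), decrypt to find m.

23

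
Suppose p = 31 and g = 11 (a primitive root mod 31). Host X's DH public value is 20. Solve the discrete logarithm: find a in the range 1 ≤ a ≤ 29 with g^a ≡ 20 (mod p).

Try successive powers of 11 modulo 31:
11^1 ≡ 11
11^2 ≡ 28
11^3 ≡ 29
11^4 ≡ 9
11^5 ≡ 6
11^6 ≡ 4
11^7 ≡ 13
11^8 ≡ 19
11^9 ≡ 23
11^10 ≡ 5
11^11 ≡ 24
11^12 ≡ 16
11^13 ≡ 21
11^14 ≡ 14
11^15 ≡ 30
11^16 ≡ 20
Found: a = 16.

16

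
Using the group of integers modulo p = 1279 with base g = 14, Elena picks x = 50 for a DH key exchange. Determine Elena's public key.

Public value = 14^50 mod 1279.
14^1 ≡ 14 (mod 1279)
14^2 = (14^1)^2 ≡ 14^2 = 196 ≡ 196 (mod 1279)
14^4 = (14^2)^2 ≡ 196^2 = 38416 ≡ 46 (mod 1279)
14^8 = (14^4)^2 ≡ 46^2 = 2116 ≡ 837 (mod 1279)
14^16 = (14^8)^2 ≡ 837^2 = 700569 ≡ 956 (mod 1279)
14^32 = (14^16)^2 ≡ 956^2 = 913936 ≡ 730 (mod 1279)
14^50 = 14^32 · 14^16 · 14^2 ≡ 730 · 956 · 196 ≡ 546 (mod 1279).

546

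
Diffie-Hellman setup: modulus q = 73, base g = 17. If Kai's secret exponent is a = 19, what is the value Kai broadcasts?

Public value = 17^19 (mod 73).
17^1 ≡ 17 (mod 73)
17^2 = (17^1)^2 ≡ 17^2 = 289 ≡ 70 (mod 73)
17^4 = (17^2)^2 ≡ 70^2 = 4900 ≡ 9 (mod 73)
17^8 = (17^4)^2 ≡ 9^2 = 81 ≡ 8 (mod 73)
17^16 = (17^8)^2 ≡ 8^2 = 64 ≡ 64 (mod 73)
17^19 = 17^16 · 17^2 · 17^1 ≡ 64 · 70 · 17 ≡ 21 (mod 73).

21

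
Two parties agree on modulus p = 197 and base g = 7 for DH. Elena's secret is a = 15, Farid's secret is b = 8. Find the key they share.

60

Elena sends A = g^a mod p = 7^15 mod 197.
7^1 ≡ 7 (mod 197)
7^2 = (7^1)^2 ≡ 7^2 = 49 ≡ 49 (mod 197)
7^4 = (7^2)^2 ≡ 49^2 = 2401 ≡ 37 (mod 197)
7^8 = (7^4)^2 ≡ 37^2 = 1369 ≡ 187 (mod 197)
7^15 = 7^8 · 7^4 · 7^2 · 7^1 ≡ 187 · 37 · 49 · 7 ≡ 155 (mod 197).
So A = 155. Farid then computes K = A^b mod p = 155^8 mod 197.
155^1 ≡ 155 (mod 197)
155^2 = (155^1)^2 ≡ 155^2 = 24025 ≡ 188 (mod 197)
155^4 = (155^2)^2 ≡ 188^2 = 35344 ≡ 81 (mod 197)
155^8 = (155^4)^2 ≡ 81^2 = 6561 ≡ 60 (mod 197)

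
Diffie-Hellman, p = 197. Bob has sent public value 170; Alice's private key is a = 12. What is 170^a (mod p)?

Shared key K = 170^12 mod 197.
170^1 ≡ 170 (mod 197)
170^2 = (170^1)^2 ≡ 170^2 = 28900 ≡ 138 (mod 197)
170^4 = (170^2)^2 ≡ 138^2 = 19044 ≡ 132 (mod 197)
170^8 = (170^4)^2 ≡ 132^2 = 17424 ≡ 88 (mod 197)
170^12 = 170^8 · 170^4 ≡ 88 · 132 ≡ 190 (mod 197).

190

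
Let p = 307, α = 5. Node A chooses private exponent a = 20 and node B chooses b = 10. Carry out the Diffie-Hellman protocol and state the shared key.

169

Node B sends B = α^b mod p = 5^10 mod 307.
5^1 ≡ 5 (mod 307)
5^2 = (5^1)^2 ≡ 5^2 = 25 ≡ 25 (mod 307)
5^4 = (5^2)^2 ≡ 25^2 = 625 ≡ 11 (mod 307)
5^8 = (5^4)^2 ≡ 11^2 = 121 ≡ 121 (mod 307)
5^10 = 5^8 · 5^2 ≡ 121 · 25 ≡ 262 (mod 307).
So B = 262. Node A then computes K = B^a mod p = 262^20 mod 307.
262^1 ≡ 262 (mod 307)
262^2 = (262^1)^2 ≡ 262^2 = 68644 ≡ 183 (mod 307)
262^4 = (262^2)^2 ≡ 183^2 = 33489 ≡ 26 (mod 307)
262^8 = (262^4)^2 ≡ 26^2 = 676 ≡ 62 (mod 307)
262^16 = (262^8)^2 ≡ 62^2 = 3844 ≡ 160 (mod 307)
262^20 = 262^16 · 262^4 ≡ 160 · 26 ≡ 169 (mod 307).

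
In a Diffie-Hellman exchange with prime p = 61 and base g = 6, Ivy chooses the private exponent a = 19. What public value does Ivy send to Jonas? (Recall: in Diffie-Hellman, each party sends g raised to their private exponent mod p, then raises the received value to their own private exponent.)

Public value = 6^19 (mod 61).
6^1 ≡ 6 (mod 61)
6^2 = (6^1)^2 ≡ 6^2 = 36 ≡ 36 (mod 61)
6^4 = (6^2)^2 ≡ 36^2 = 1296 ≡ 15 (mod 61)
6^8 = (6^4)^2 ≡ 15^2 = 225 ≡ 42 (mod 61)
6^16 = (6^8)^2 ≡ 42^2 = 1764 ≡ 56 (mod 61)
6^19 = 6^16 · 6^2 · 6^1 ≡ 56 · 36 · 6 ≡ 18 (mod 61).

18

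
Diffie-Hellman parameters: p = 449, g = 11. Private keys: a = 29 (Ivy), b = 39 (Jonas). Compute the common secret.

80

Jonas sends B = g^b mod p = 11^39 mod 449.
11^1 ≡ 11 (mod 449)
11^2 = (11^1)^2 ≡ 11^2 = 121 ≡ 121 (mod 449)
11^4 = (11^2)^2 ≡ 121^2 = 14641 ≡ 273 (mod 449)
11^8 = (11^4)^2 ≡ 273^2 = 74529 ≡ 444 (mod 449)
11^16 = (11^8)^2 ≡ 444^2 = 197136 ≡ 25 (mod 449)
11^32 = (11^16)^2 ≡ 25^2 = 625 ≡ 176 (mod 449)
11^39 = 11^32 · 11^4 · 11^2 · 11^1 ≡ 176 · 273 · 121 · 11 ≡ 369 (mod 449).
So B = 369. Ivy then computes K = B^a mod p = 369^29 mod 449.
369^1 ≡ 369 (mod 449)
369^2 = (369^1)^2 ≡ 369^2 = 136161 ≡ 114 (mod 449)
369^4 = (369^2)^2 ≡ 114^2 = 12996 ≡ 424 (mod 449)
369^8 = (369^4)^2 ≡ 424^2 = 179776 ≡ 176 (mod 449)
369^16 = (369^8)^2 ≡ 176^2 = 30976 ≡ 444 (mod 449)
369^29 = 369^16 · 369^8 · 369^4 · 369^1 ≡ 444 · 176 · 424 · 369 ≡ 80 (mod 449).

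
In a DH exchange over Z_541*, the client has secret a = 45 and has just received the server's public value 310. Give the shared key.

52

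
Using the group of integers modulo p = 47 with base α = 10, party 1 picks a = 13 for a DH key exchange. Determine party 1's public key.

Public value = 10^13 mod 47.
10^1 ≡ 10 (mod 47)
10^2 = (10^1)^2 ≡ 10^2 = 100 ≡ 6 (mod 47)
10^4 = (10^2)^2 ≡ 6^2 = 36 ≡ 36 (mod 47)
10^8 = (10^4)^2 ≡ 36^2 = 1296 ≡ 27 (mod 47)
10^13 = 10^8 · 10^4 · 10^1 ≡ 27 · 36 · 10 ≡ 38 (mod 47).

38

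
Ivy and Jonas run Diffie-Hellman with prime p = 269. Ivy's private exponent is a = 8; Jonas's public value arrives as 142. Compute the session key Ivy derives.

Shared key K = 142^8 mod 269.
142^1 ≡ 142 (mod 269)
142^2 = (142^1)^2 ≡ 142^2 = 20164 ≡ 258 (mod 269)
142^4 = (142^2)^2 ≡ 258^2 = 66564 ≡ 121 (mod 269)
142^8 = (142^4)^2 ≡ 121^2 = 14641 ≡ 115 (mod 269)

115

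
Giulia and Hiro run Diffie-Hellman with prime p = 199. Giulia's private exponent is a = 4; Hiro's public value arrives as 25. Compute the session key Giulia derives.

Shared key K = 25^4 mod 199.
25^1 ≡ 25 (mod 199)
25^2 = (25^1)^2 ≡ 25^2 = 625 ≡ 28 (mod 199)
25^4 = (25^2)^2 ≡ 28^2 = 784 ≡ 187 (mod 199)

187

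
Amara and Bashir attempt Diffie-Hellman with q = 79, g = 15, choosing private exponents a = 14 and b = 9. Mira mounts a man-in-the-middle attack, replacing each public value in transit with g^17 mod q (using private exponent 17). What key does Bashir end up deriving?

Bashir receives Mira's public value M = 15^17 mod 79 instead of the honest one.
15^1 ≡ 15 (mod 79)
15^2 = (15^1)^2 ≡ 15^2 = 225 ≡ 67 (mod 79)
15^4 = (15^2)^2 ≡ 67^2 = 4489 ≡ 65 (mod 79)
15^8 = (15^4)^2 ≡ 65^2 = 4225 ≡ 38 (mod 79)
15^16 = (15^8)^2 ≡ 38^2 = 1444 ≡ 22 (mod 79)
15^17 = 15^16 · 15^1 ≡ 22 · 15 ≡ 14 (mod 79).
So M = 14. Bashir computes K = M^9 mod 79.
14^1 ≡ 14 (mod 79)
14^2 = (14^1)^2 ≡ 14^2 = 196 ≡ 38 (mod 79)
14^4 = (14^2)^2 ≡ 38^2 = 1444 ≡ 22 (mod 79)
14^8 = (14^4)^2 ≡ 22^2 = 484 ≡ 10 (mod 79)
14^9 = 14^8 · 14^1 ≡ 10 · 14 ≡ 61 (mod 79).

61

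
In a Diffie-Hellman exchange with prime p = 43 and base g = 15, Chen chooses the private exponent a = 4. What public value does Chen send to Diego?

Public value = 15^4 mod 43.
15^1 ≡ 15 (mod 43)
15^2 = (15^1)^2 ≡ 15^2 = 225 ≡ 10 (mod 43)
15^4 = (15^2)^2 ≡ 10^2 = 100 ≡ 14 (mod 43)

14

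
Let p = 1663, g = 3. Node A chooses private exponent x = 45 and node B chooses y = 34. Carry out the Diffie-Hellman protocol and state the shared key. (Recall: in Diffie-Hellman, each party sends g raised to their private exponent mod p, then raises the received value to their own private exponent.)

Node B sends B = g^y mod p = 3^34 mod 1663.
3^1 ≡ 3 (mod 1663)
3^2 = (3^1)^2 ≡ 3^2 = 9 ≡ 9 (mod 1663)
3^4 = (3^2)^2 ≡ 9^2 = 81 ≡ 81 (mod 1663)
3^8 = (3^4)^2 ≡ 81^2 = 6561 ≡ 1572 (mod 1663)
3^16 = (3^8)^2 ≡ 1572^2 = 2471184 ≡ 1629 (mod 1663)
3^32 = (3^16)^2 ≡ 1629^2 = 2653641 ≡ 1156 (mod 1663)
3^34 = 3^32 · 3^2 ≡ 1156 · 9 ≡ 426 (mod 1663).
So B = 426. Node A then computes K = B^x mod p = 426^45 mod 1663.
426^1 ≡ 426 (mod 1663)
426^2 = (426^1)^2 ≡ 426^2 = 181476 ≡ 209 (mod 1663)
426^4 = (426^2)^2 ≡ 209^2 = 43681 ≡ 443 (mod 1663)
426^8 = (426^4)^2 ≡ 443^2 = 196249 ≡ 15 (mod 1663)
426^16 = (426^8)^2 ≡ 15^2 = 225 ≡ 225 (mod 1663)
426^32 = (426^16)^2 ≡ 225^2 = 50625 ≡ 735 (mod 1663)
426^45 = 426^32 · 426^8 · 426^4 · 426^1 ≡ 735 · 15 · 443 · 426 ≡ 64 (mod 1663).

64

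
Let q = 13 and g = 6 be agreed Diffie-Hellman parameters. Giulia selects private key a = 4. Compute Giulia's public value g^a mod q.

9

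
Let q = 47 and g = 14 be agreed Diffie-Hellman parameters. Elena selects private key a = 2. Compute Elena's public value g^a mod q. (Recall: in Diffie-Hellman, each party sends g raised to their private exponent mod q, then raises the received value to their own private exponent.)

8

Public value = 14^2 mod 47.
14^1 ≡ 14 (mod 47)
14^2 = (14^1)^2 ≡ 14^2 = 196 ≡ 8 (mod 47)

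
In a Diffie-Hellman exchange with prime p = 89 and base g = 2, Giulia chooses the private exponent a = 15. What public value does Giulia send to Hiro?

Public value = 2^15 mod 89.
2^1 ≡ 2 (mod 89)
2^2 = (2^1)^2 ≡ 2^2 = 4 ≡ 4 (mod 89)
2^4 = (2^2)^2 ≡ 4^2 = 16 ≡ 16 (mod 89)
2^8 = (2^4)^2 ≡ 16^2 = 256 ≡ 78 (mod 89)
2^15 = 2^8 · 2^4 · 2^2 · 2^1 ≡ 78 · 16 · 4 · 2 ≡ 16 (mod 89).

16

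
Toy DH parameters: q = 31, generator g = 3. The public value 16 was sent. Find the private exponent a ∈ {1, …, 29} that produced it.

Try successive powers of 3 modulo 31:
3^1 ≡ 3
3^2 ≡ 9
3^3 ≡ 27
3^4 ≡ 19
3^5 ≡ 26
3^6 ≡ 16
Found: a = 6.

6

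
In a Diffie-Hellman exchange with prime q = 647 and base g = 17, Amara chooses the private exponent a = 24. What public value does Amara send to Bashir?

Public value = 17^24 (mod 647).
17^1 ≡ 17 (mod 647)
17^2 = (17^1)^2 ≡ 17^2 = 289 ≡ 289 (mod 647)
17^4 = (17^2)^2 ≡ 289^2 = 83521 ≡ 58 (mod 647)
17^8 = (17^4)^2 ≡ 58^2 = 3364 ≡ 129 (mod 647)
17^16 = (17^8)^2 ≡ 129^2 = 16641 ≡ 466 (mod 647)
17^24 = 17^16 · 17^8 ≡ 466 · 129 ≡ 590 (mod 647).

590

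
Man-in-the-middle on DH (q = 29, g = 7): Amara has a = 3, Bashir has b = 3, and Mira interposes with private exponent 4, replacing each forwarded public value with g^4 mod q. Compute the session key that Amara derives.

Amara receives Mira's public value M = 7^4 mod 29 instead of the honest one.
7^1 ≡ 7 (mod 29)
7^2 = (7^1)^2 ≡ 7^2 = 49 ≡ 20 (mod 29)
7^4 = (7^2)^2 ≡ 20^2 = 400 ≡ 23 (mod 29)
So M = 23. Amara computes K = M^3 mod 29.
23^1 ≡ 23 (mod 29)
23^2 = (23^1)^2 ≡ 23^2 = 529 ≡ 7 (mod 29)
23^3 = 23^2 · 23^1 ≡ 7 · 23 ≡ 16 (mod 29).

16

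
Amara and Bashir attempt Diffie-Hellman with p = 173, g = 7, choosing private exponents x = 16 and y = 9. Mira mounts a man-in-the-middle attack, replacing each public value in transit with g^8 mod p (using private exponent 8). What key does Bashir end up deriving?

52

Bashir receives Mira's public value M = 7^8 mod 173 instead of the honest one.
7^1 ≡ 7 (mod 173)
7^2 = (7^1)^2 ≡ 7^2 = 49 ≡ 49 (mod 173)
7^4 = (7^2)^2 ≡ 49^2 = 2401 ≡ 152 (mod 173)
7^8 = (7^4)^2 ≡ 152^2 = 23104 ≡ 95 (mod 173)
So M = 95. Bashir computes K = M^9 mod 173.
95^1 ≡ 95 (mod 173)
95^2 = (95^1)^2 ≡ 95^2 = 9025 ≡ 29 (mod 173)
95^4 = (95^2)^2 ≡ 29^2 = 841 ≡ 149 (mod 173)
95^8 = (95^4)^2 ≡ 149^2 = 22201 ≡ 57 (mod 173)
95^9 = 95^8 · 95^1 ≡ 57 · 95 ≡ 52 (mod 173).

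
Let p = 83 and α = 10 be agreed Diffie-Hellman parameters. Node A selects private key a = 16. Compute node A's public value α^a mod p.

31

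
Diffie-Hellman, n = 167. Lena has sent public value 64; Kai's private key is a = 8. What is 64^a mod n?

Shared key K = 64^8 mod 167.
64^1 ≡ 64 (mod 167)
64^2 = (64^1)^2 ≡ 64^2 = 4096 ≡ 88 (mod 167)
64^4 = (64^2)^2 ≡ 88^2 = 7744 ≡ 62 (mod 167)
64^8 = (64^4)^2 ≡ 62^2 = 3844 ≡ 3 (mod 167)

3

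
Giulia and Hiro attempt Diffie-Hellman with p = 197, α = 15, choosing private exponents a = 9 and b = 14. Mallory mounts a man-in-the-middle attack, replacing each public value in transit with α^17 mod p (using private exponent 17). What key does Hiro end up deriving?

36

Hiro receives Mallory's public value M = 15^17 mod 197 instead of the honest one.
15^1 ≡ 15 (mod 197)
15^2 = (15^1)^2 ≡ 15^2 = 225 ≡ 28 (mod 197)
15^4 = (15^2)^2 ≡ 28^2 = 784 ≡ 193 (mod 197)
15^8 = (15^4)^2 ≡ 193^2 = 37249 ≡ 16 (mod 197)
15^16 = (15^8)^2 ≡ 16^2 = 256 ≡ 59 (mod 197)
15^17 = 15^16 · 15^1 ≡ 59 · 15 ≡ 97 (mod 197).
So M = 97. Hiro computes K = M^14 mod 197.
97^1 ≡ 97 (mod 197)
97^2 = (97^1)^2 ≡ 97^2 = 9409 ≡ 150 (mod 197)
97^4 = (97^2)^2 ≡ 150^2 = 22500 ≡ 42 (mod 197)
97^8 = (97^4)^2 ≡ 42^2 = 1764 ≡ 188 (mod 197)
97^14 = 97^8 · 97^4 · 97^2 ≡ 188 · 42 · 150 ≡ 36 (mod 197).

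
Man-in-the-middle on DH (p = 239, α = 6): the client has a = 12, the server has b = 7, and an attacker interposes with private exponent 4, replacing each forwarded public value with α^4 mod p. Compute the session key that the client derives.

The client receives an attacker's public value M = 6^4 mod 239 instead of the honest one.
6^1 ≡ 6 (mod 239)
6^2 = (6^1)^2 ≡ 6^2 = 36 ≡ 36 (mod 239)
6^4 = (6^2)^2 ≡ 36^2 = 1296 ≡ 101 (mod 239)
So M = 101. The client computes K = M^12 mod 239.
101^1 ≡ 101 (mod 239)
101^2 = (101^1)^2 ≡ 101^2 = 10201 ≡ 163 (mod 239)
101^4 = (101^2)^2 ≡ 163^2 = 26569 ≡ 40 (mod 239)
101^8 = (101^4)^2 ≡ 40^2 = 1600 ≡ 166 (mod 239)
101^12 = 101^8 · 101^4 ≡ 166 · 40 ≡ 187 (mod 239).

187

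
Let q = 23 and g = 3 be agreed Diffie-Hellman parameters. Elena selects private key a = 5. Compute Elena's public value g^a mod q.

13

Public value = 3^5 mod 23.
3^1 ≡ 3 (mod 23)
3^2 = (3^1)^2 ≡ 3^2 = 9 ≡ 9 (mod 23)
3^4 = (3^2)^2 ≡ 9^2 = 81 ≡ 12 (mod 23)
3^5 = 3^4 · 3^1 ≡ 12 · 3 ≡ 13 (mod 23).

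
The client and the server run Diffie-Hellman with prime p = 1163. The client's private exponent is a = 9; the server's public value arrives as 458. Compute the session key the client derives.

Shared key K = 458^9 mod 1163.
458^1 ≡ 458 (mod 1163)
458^2 = (458^1)^2 ≡ 458^2 = 209764 ≡ 424 (mod 1163)
458^4 = (458^2)^2 ≡ 424^2 = 179776 ≡ 674 (mod 1163)
458^8 = (458^4)^2 ≡ 674^2 = 454276 ≡ 706 (mod 1163)
458^9 = 458^8 · 458^1 ≡ 706 · 458 ≡ 34 (mod 1163).

34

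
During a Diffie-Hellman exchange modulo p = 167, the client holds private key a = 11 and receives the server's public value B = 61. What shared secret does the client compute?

Shared key K = 61^11 mod 167.
61^1 ≡ 61 (mod 167)
61^2 = (61^1)^2 ≡ 61^2 = 3721 ≡ 47 (mod 167)
61^4 = (61^2)^2 ≡ 47^2 = 2209 ≡ 38 (mod 167)
61^8 = (61^4)^2 ≡ 38^2 = 1444 ≡ 108 (mod 167)
61^11 = 61^8 · 61^2 · 61^1 ≡ 108 · 47 · 61 ≡ 18 (mod 167).

18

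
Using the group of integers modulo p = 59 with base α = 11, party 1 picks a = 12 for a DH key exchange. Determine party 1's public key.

21

Public value = 11^12 mod 59.
11^1 ≡ 11 (mod 59)
11^2 = (11^1)^2 ≡ 11^2 = 121 ≡ 3 (mod 59)
11^4 = (11^2)^2 ≡ 3^2 = 9 ≡ 9 (mod 59)
11^8 = (11^4)^2 ≡ 9^2 = 81 ≡ 22 (mod 59)
11^12 = 11^8 · 11^4 ≡ 22 · 9 ≡ 21 (mod 59).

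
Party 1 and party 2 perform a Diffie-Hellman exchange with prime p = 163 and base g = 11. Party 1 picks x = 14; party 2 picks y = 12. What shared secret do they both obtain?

77

Party 2 sends B = g^y mod p = 11^12 mod 163.
11^1 ≡ 11 (mod 163)
11^2 = (11^1)^2 ≡ 11^2 = 121 ≡ 121 (mod 163)
11^4 = (11^2)^2 ≡ 121^2 = 14641 ≡ 134 (mod 163)
11^8 = (11^4)^2 ≡ 134^2 = 17956 ≡ 26 (mod 163)
11^12 = 11^8 · 11^4 ≡ 26 · 134 ≡ 61 (mod 163).
So B = 61. Party 1 then computes K = B^x mod p = 61^14 mod 163.
61^1 ≡ 61 (mod 163)
61^2 = (61^1)^2 ≡ 61^2 = 3721 ≡ 135 (mod 163)
61^4 = (61^2)^2 ≡ 135^2 = 18225 ≡ 132 (mod 163)
61^8 = (61^4)^2 ≡ 132^2 = 17424 ≡ 146 (mod 163)
61^14 = 61^8 · 61^4 · 61^2 ≡ 146 · 132 · 135 ≡ 77 (mod 163).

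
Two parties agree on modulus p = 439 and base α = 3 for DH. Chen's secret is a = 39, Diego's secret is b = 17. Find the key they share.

149

Chen sends A = α^a mod p = 3^39 mod 439.
3^1 ≡ 3 (mod 439)
3^2 = (3^1)^2 ≡ 3^2 = 9 ≡ 9 (mod 439)
3^4 = (3^2)^2 ≡ 9^2 = 81 ≡ 81 (mod 439)
3^8 = (3^4)^2 ≡ 81^2 = 6561 ≡ 415 (mod 439)
3^16 = (3^8)^2 ≡ 415^2 = 172225 ≡ 137 (mod 439)
3^32 = (3^16)^2 ≡ 137^2 = 18769 ≡ 331 (mod 439)
3^39 = 3^32 · 3^4 · 3^2 · 3^1 ≡ 331 · 81 · 9 · 3 ≡ 425 (mod 439).
So A = 425. Diego then computes K = A^b mod p = 425^17 mod 439.
425^1 ≡ 425 (mod 439)
425^2 = (425^1)^2 ≡ 425^2 = 180625 ≡ 196 (mod 439)
425^4 = (425^2)^2 ≡ 196^2 = 38416 ≡ 223 (mod 439)
425^8 = (425^4)^2 ≡ 223^2 = 49729 ≡ 122 (mod 439)
425^16 = (425^8)^2 ≡ 122^2 = 14884 ≡ 397 (mod 439)
425^17 = 425^16 · 425^1 ≡ 397 · 425 ≡ 149 (mod 439).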